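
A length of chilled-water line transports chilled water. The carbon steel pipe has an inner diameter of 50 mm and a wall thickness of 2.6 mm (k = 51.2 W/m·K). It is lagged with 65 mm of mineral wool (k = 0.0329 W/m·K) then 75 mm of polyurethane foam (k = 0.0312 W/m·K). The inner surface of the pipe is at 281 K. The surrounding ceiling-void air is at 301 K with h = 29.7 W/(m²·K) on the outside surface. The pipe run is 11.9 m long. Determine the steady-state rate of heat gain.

Per-layer cylindrical resistances, series-summed:
R_carbon steel pipe wall = ln(27.6/25)/(2π×51.2×11.9) = 2.584×10^-5 K/W
R_mineral wool = ln(92.6/27.6)/(2π×0.0329×11.9) = 0.4921 K/W
R_polyurethane foam = ln(167.6/92.6)/(2π×0.0312×11.9) = 0.2543 K/W
R_outer film = 1/(h_o·2πr_oL) = 1/(29.7×2π×0.1676×11.9) = 0.002687 K/W
R_total = 0.7491 K/W
Q = ΔT/R_total = 20/0.7491

Q ≈ 26.7 W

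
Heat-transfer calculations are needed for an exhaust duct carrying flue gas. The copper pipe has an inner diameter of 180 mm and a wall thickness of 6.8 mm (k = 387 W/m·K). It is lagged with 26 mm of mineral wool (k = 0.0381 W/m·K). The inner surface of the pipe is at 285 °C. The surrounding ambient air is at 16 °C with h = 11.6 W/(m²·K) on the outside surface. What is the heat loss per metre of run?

Cylindrical conduction, so R = ln(r₂/r₁)/(2πkL) per layer, in series:
R_copper pipe wall = ln(96.8/90)/(2π×387×1) = 2.995×10^-5 K/W
R_mineral wool = ln(122.8/96.8)/(2π×0.0381×1) = 0.9938 K/W
R_outer film = 1/(h_o·2πr_oL) = 1/(11.6×2π×0.1228×1) = 0.1117 K/W
R_total = 1.106 K/W
Q = ΔT/R_total = 269/1.106

q′ ≈ 243 W/m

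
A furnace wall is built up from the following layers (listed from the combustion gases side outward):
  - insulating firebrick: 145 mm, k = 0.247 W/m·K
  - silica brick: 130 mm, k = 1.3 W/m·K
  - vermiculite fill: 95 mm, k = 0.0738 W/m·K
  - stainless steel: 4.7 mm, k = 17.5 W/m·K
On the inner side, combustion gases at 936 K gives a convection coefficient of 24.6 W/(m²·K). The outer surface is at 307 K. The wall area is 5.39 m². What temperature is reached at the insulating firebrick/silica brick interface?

T ≈ 740 K

Thermal resistances in series:
R_inner film = 1/(h_i·A) = 1/(24.6×5.39) = 0.007542 K/W
R_insulating firebrick = L/(kA) = 0.145/(0.247×5.39) = 0.1089 K/W
R_silica brick = L/(kA) = 0.13/(1.3×5.39) = 0.01855 K/W
R_vermiculite fill = L/(kA) = 0.095/(0.0738×5.39) = 0.2388 K/W
R_stainless steel = L/(kA) = 0.0047/(17.5×5.39) = 4.983×10^-5 K/W
R_total = 0.3739 K/W;  Q = ΔT/R_total = 629/0.3739 = 1682 W
T_interface = T_inner − Q·ΣR(inner→interface) = 936 − 1680×0.1165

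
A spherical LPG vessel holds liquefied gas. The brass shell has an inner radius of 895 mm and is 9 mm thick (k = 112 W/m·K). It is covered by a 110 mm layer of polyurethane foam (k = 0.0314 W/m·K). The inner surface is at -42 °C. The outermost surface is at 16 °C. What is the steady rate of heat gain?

Q ≈ 191 W

For a spherical shell R = (1/r₁ − 1/r₂)/(4πk); film R = 1/(h·4πr²). In series:
R_brass shell = (1/0.895 − 1/0.904)/(4π×112) = 7.904×10^-6 K/W
R_polyurethane foam = (1/0.904 − 1/1.014)/(4π×0.0314) = 0.3041 K/W
R_total = 0.3041 K/W
Q = ΔT/R_total = 58/0.3041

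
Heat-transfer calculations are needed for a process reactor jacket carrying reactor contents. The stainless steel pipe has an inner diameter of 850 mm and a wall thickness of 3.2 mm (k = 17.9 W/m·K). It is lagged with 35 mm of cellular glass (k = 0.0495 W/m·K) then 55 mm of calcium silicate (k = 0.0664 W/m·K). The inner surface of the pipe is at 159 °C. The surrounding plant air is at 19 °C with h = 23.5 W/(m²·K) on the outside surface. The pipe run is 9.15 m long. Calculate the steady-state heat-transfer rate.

Q ≈ 2400 W

Treating each annulus and film as a series resistance:
R_stainless steel pipe wall = ln(428.2/425)/(2π×17.9×9.15) = 7.289×10^-6 K/W
R_cellular glass = ln(463.2/428.2)/(2π×0.0495×9.15) = 0.02761 K/W
R_calcium silicate = ln(518.2/463.2)/(2π×0.0664×9.15) = 0.02939 K/W
R_outer film = 1/(h_o·2πr_oL) = 1/(23.5×2π×0.5182×9.15) = 0.001428 K/W
R_total = 0.05844 K/W
Q = ΔT/R_total = 140/0.05844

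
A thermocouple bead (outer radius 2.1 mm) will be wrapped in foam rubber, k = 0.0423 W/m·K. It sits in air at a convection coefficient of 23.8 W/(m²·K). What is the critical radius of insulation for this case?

For a sphere r_cr = 2k/h = 2×0.0423/23.8
r_cr = 3.55 mm; since the bare radius (2.1 mm) is below r_cr, adding a thin layer of insulation will *increase* heat loss.

r_cr ≈ 3.55 mm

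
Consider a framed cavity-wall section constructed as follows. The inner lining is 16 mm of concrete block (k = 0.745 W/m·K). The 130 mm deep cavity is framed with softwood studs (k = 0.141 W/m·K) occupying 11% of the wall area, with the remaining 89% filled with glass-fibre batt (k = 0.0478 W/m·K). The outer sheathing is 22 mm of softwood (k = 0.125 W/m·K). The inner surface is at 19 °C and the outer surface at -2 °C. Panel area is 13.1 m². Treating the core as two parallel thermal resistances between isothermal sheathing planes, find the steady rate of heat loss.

Q ≈ 113 W

Sheathing layers in series; stud and cavity paths in parallel between them.
R_inner = 0.016/(0.745×13.1) = 0.001639 K/W
R_stud  = 0.13/(0.141×0.11×13.1) = 0.6398 K/W
R_cav   = 0.13/(0.0478×0.89×13.1) = 0.2333 K/W
1/R_core = 1/R_stud + 1/R_cav → R_core = 0.1709 K/W
R_outer = 0.022/(0.125×13.1) = 0.01344 K/W
R_total = 0.186 K/W
Q = ΔT/R_total = 21/0.186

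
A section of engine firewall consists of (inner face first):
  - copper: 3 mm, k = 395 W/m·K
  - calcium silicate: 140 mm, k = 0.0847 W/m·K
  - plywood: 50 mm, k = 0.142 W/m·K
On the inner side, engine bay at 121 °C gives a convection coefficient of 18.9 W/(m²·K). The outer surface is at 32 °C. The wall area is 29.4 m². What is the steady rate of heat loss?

Series thermal resistances:
R_inner film = 1/(h_i·A) = 1/(18.9×29.4) = 0.0018 K/W
R_copper = L/(kA) = 0.003/(395×29.4) = 2.583×10^-7 K/W
R_calcium silicate = L/(kA) = 0.14/(0.0847×29.4) = 0.05622 K/W
R_plywood = L/(kA) = 0.05/(0.142×29.4) = 0.01198 K/W
R_total = 0.07 K/W
Q = ΔT / R_total = 89 / 0.07

Q ≈ 1270 W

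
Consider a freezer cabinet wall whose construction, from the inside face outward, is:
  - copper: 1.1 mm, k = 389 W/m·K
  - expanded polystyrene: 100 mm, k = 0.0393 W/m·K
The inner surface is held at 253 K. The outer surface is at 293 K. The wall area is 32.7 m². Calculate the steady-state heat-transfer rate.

Q ≈ 514 W

Model the wall as resistances in series:
R_copper = L/(kA) = 0.0011/(389×32.7) = 8.648×10^-8 K/W
R_expanded polystyrene = L/(kA) = 0.1/(0.0393×32.7) = 0.07781 K/W
R_total = 0.07781 K/W
Q = ΔT / R_total = 40 / 0.07781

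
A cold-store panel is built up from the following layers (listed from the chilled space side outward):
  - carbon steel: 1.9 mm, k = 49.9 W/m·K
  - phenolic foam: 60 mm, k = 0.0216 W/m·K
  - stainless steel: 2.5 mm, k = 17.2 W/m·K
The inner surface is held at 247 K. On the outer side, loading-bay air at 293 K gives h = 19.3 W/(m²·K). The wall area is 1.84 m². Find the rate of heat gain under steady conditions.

Q ≈ 29.9 W

Model the wall as resistances in series:
R_carbon steel = L/(kA) = 0.0019/(49.9×1.84) = 2.069×10^-5 K/W
R_phenolic foam = L/(kA) = 0.06/(0.0216×1.84) = 1.51 K/W
R_stainless steel = L/(kA) = 0.0025/(17.2×1.84) = 7.899×10^-5 K/W
R_outer film = 1/(h_o·A) = 1/(19.3×1.84) = 0.02816 K/W
R_total = 1.538 K/W
Q = ΔT / R_total = 46 / 1.538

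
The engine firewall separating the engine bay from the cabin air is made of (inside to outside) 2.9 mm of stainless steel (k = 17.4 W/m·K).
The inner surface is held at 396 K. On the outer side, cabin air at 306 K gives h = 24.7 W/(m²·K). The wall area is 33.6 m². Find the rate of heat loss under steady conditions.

Series thermal resistances:
R_stainless steel = L/(kA) = 0.0029/(17.4×33.6) = 4.96×10^-6 K/W
R_outer film = 1/(h_o·A) = 1/(24.7×33.6) = 0.001205 K/W
R_total = 0.00121 K/W
Q = ΔT / R_total = 90 / 0.00121

Q ≈ 74400 W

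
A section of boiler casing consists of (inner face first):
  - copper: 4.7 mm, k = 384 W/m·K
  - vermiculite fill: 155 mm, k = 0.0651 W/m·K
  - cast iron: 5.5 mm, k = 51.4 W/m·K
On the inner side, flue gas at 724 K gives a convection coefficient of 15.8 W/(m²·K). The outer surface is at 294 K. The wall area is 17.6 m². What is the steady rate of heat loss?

Q ≈ 3100 W

Model the wall as resistances in series:
R_inner film = 1/(h_i·A) = 1/(15.8×17.6) = 0.003596 K/W
R_copper = L/(kA) = 0.0047/(384×17.6) = 6.954×10^-7 K/W
R_vermiculite fill = L/(kA) = 0.155/(0.0651×17.6) = 0.1353 K/W
R_cast iron = L/(kA) = 0.0055/(51.4×17.6) = 6.08×10^-6 K/W
R_total = 0.1389 K/W
Q = ΔT / R_total = 430 / 0.1389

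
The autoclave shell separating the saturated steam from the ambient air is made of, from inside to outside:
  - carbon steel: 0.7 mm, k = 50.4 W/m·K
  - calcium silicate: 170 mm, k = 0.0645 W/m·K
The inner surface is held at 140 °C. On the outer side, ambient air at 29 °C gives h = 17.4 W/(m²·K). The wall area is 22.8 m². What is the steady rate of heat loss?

Thermal resistances in series:
R_carbon steel = L/(kA) = 0.0007/(50.4×22.8) = 6.092×10^-7 K/W
R_calcium silicate = L/(kA) = 0.17/(0.0645×22.8) = 0.1156 K/W
R_outer film = 1/(h_o·A) = 1/(17.4×22.8) = 0.002521 K/W
R_total = 0.1181 K/W
Q = ΔT / R_total = 111 / 0.1181

Q ≈ 940 W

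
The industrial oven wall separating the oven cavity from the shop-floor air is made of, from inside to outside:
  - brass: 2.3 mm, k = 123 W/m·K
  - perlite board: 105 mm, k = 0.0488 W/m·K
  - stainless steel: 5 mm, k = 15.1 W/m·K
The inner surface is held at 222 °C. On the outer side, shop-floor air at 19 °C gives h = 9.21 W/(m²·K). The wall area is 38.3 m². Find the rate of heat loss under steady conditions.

Using the resistance-network approach (series):
R_brass = L/(kA) = 0.0023/(123×38.3) = 4.882×10^-7 K/W
R_perlite board = L/(kA) = 0.105/(0.0488×38.3) = 0.05618 K/W
R_stainless steel = L/(kA) = 0.005/(15.1×38.3) = 8.646×10^-6 K/W
R_outer film = 1/(h_o·A) = 1/(9.21×38.3) = 0.002835 K/W
R_total = 0.05902 K/W
Q = ΔT / R_total = 203 / 0.05902

Q ≈ 3440 W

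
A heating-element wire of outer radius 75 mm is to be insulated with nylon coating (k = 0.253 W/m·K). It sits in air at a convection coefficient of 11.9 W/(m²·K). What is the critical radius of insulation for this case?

r_cr ≈ 21.3 mm

For a cylinder r_cr = k/h = 0.253/11.9
r_cr = 21.3 mm; since the bare radius (75 mm) is above r_cr, any added insulation will reduce heat loss.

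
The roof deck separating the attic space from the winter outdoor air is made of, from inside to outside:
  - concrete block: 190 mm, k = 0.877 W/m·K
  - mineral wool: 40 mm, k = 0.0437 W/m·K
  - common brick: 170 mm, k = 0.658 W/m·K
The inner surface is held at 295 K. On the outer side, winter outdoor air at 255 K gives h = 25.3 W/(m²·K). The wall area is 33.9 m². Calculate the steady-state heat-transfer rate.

Q ≈ 948 W

Model the wall as resistances in series:
R_concrete block = L/(kA) = 0.19/(0.877×33.9) = 0.006391 K/W
R_mineral wool = L/(kA) = 0.04/(0.0437×33.9) = 0.027 K/W
R_common brick = L/(kA) = 0.17/(0.658×33.9) = 0.007621 K/W
R_outer film = 1/(h_o·A) = 1/(25.3×33.9) = 0.001166 K/W
R_total = 0.04218 K/W
Q = ΔT / R_total = 40 / 0.04218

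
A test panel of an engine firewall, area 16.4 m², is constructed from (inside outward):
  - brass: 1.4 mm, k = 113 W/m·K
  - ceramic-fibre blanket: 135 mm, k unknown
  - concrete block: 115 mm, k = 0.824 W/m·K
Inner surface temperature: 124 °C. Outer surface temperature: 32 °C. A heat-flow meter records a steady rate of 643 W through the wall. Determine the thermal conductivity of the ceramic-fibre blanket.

Series thermal resistances:
R_brass = L/(kA) = 0.0014/(113×16.4) = 7.555×10^-7 K/W
R_concrete block = L/(kA) = 0.115/(0.824×16.4) = 0.00851 K/W
Sum of known resistances R_other = 0.008511 K/W
Total R = ΔT/Q = 92/643 = 0.1431 K/W
R_ceramic-fibre blanket = R_total − R_other = 0.1346 K/W
k = L/(R·A) = 0.135/(0.1346×16.4)

k ≈ 0.0612 W/(m·K)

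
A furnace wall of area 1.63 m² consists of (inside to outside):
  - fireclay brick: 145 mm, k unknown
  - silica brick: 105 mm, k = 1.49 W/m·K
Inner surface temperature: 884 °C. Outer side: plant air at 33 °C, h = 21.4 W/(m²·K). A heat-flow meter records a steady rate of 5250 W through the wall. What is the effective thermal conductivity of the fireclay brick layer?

k ≈ 0.986 W/(m·K)

Treating each layer as a thermal resistance in series:
R_silica brick = L/(kA) = 0.105/(1.49×1.63) = 0.04323 K/W
R_outer film = 1/(h_o·A) = 1/(21.4×1.63) = 0.02867 K/W
Sum of known resistances R_other = 0.0719 K/W
Total R = ΔT/Q = 851/5250 = 0.1621 K/W
R_fireclay brick = R_total − R_other = 0.09019 K/W
k = L/(R·A) = 0.145/(0.09019×1.63)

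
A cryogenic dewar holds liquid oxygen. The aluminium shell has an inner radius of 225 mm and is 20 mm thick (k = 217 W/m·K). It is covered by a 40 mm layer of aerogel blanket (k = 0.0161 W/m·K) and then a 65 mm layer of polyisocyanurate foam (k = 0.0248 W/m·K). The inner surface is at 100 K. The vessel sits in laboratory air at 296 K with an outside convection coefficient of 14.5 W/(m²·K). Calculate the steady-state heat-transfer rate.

Radial (spherical) resistances in series:
R_aluminium shell = (1/0.225 − 1/0.245)/(4π×217) = 1.33×10^-4 K/W
R_aerogel blanket = (1/0.245 − 1/0.285)/(4π×0.0161) = 2.831 K/W
R_polyisocyanurate foam = (1/0.285 − 1/0.35)/(4π×0.0248) = 2.091 K/W
R_outer film = 1/(h·4πr_o²) = 1/(14.5×4π×0.35²) = 0.0448 K/W
R_total = 4.967 K/W
Q = ΔT/R_total = 196/4.967

Q ≈ 39.5 W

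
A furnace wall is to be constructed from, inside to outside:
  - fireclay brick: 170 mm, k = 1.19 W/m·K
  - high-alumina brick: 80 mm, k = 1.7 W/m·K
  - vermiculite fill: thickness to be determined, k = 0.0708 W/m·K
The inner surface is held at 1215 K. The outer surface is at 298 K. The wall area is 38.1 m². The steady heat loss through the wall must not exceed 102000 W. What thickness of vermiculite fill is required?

L ≈ 10.8 mm

Model the wall as resistances in series:
R_fireclay brick = L/(kA) = 0.17/(1.19×38.1) = 0.00375 K/W
R_high-alumina brick = L/(kA) = 0.08/(1.7×38.1) = 0.001235 K/W
Sum of the known resistances R_other = 0.004985 K/W
Required total resistance R_tot = ΔT/Q_allow = 917/102000 = 0.00899 K/W
R_vermiculite fill = R_tot − R_other = 0.004006 K/W
L = R·k·A = 0.004006×0.0708×38.1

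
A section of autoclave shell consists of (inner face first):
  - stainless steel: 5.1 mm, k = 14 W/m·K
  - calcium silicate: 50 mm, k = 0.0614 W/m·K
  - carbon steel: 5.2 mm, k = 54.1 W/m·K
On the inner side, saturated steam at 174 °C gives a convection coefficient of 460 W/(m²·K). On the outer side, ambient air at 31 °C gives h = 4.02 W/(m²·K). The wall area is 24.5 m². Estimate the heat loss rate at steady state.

Q ≈ 3290 W

Treating each layer as a thermal resistance in series:
R_inner film = 1/(h_i·A) = 1/(460×24.5) = 8.873×10^-5 K/W
R_stainless steel = L/(kA) = 0.0051/(14×24.5) = 1.487×10^-5 K/W
R_calcium silicate = L/(kA) = 0.05/(0.0614×24.5) = 0.03324 K/W
R_carbon steel = L/(kA) = 0.0052/(54.1×24.5) = 3.923×10^-6 K/W
R_outer film = 1/(h_o·A) = 1/(4.02×24.5) = 0.01015 K/W
R_total = 0.0435 K/W
Q = ΔT / R_total = 143 / 0.0435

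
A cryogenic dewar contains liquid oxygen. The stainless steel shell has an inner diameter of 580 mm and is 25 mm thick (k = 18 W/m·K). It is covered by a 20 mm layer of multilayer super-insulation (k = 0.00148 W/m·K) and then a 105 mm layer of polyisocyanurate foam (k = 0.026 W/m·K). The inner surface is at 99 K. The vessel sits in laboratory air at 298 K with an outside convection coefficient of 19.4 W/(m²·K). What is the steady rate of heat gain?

Q ≈ 16.1 W

Each spherical layer contributes R = (1/r_i − 1/r_o)/(4πk):
R_stainless steel shell = (1/0.29 − 1/0.315)/(4π×18) = 0.00121 K/W
R_multilayer super-insulation = (1/0.315 − 1/0.335)/(4π×0.00148) = 10.19 K/W
R_polyisocyanurate foam = (1/0.335 − 1/0.44)/(4π×0.026) = 2.18 K/W
R_outer film = 1/(h·4πr_o²) = 1/(19.4×4π×0.44²) = 0.02119 K/W
R_total = 12.39 K/W
Q = ΔT/R_total = 199/12.39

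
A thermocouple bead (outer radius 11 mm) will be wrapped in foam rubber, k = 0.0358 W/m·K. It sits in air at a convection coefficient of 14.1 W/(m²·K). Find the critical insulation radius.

r_cr ≈ 5.08 mm

For a sphere r_cr = 2k/h = 2×0.0358/14.1
r_cr = 5.08 mm; since the bare radius (11 mm) is above r_cr, any added insulation will reduce heat loss.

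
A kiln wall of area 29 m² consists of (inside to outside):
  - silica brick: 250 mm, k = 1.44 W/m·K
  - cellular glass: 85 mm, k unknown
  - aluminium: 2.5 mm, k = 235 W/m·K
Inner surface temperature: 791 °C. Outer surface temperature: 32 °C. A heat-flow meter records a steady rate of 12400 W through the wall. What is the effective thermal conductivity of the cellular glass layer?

Series thermal resistances:
R_silica brick = L/(kA) = 0.25/(1.44×29) = 0.005987 K/W
R_aluminium = L/(kA) = 0.0025/(235×29) = 3.668×10^-7 K/W
Sum of known resistances R_other = 0.005987 K/W
Total R = ΔT/Q = 759/12400 = 0.06121 K/W
R_cellular glass = R_total − R_other = 0.05522 K/W
k = L/(R·A) = 0.085/(0.05522×29)

k ≈ 0.0531 W/(m·K)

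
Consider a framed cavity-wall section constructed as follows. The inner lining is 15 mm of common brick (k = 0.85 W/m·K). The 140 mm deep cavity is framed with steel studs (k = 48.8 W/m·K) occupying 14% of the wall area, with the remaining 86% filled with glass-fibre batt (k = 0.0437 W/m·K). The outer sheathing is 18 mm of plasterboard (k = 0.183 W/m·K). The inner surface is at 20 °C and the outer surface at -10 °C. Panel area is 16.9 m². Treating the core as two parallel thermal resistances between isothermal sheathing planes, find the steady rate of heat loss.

Sheathing layers in series; stud and cavity paths in parallel between them.
R_inner = 0.015/(0.85×16.9) = 0.001044 K/W
R_stud  = 0.14/(48.8×0.14×16.9) = 0.001213 K/W
R_cav   = 0.14/(0.0437×0.86×16.9) = 0.2204 K/W
1/R_core = 1/R_stud + 1/R_cav → R_core = 0.001206 K/W
R_outer = 0.018/(0.183×16.9) = 0.00582 K/W
R_total = 0.00807 K/W
Q = ΔT/R_total = 30/0.00807

Q ≈ 3720 W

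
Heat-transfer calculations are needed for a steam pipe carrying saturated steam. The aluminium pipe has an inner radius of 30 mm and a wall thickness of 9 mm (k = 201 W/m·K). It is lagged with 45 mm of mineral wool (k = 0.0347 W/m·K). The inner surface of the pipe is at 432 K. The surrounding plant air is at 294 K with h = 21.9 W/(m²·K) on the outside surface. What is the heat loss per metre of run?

q′ ≈ 38.3 W/m

Treating each annulus and film as a series resistance:
R_aluminium pipe wall = ln(39/30)/(2π×201×1) = 2.077×10^-4 K/W
R_mineral wool = ln(84/39)/(2π×0.0347×1) = 3.519 K/W
R_outer film = 1/(h_o·2πr_oL) = 1/(21.9×2π×0.084×1) = 0.08652 K/W
R_total = 3.606 K/W
Q = ΔT/R_total = 138/3.606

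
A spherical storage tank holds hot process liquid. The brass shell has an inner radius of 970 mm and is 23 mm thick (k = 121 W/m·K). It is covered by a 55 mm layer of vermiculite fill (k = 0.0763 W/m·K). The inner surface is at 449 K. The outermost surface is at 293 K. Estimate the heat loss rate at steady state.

Radial (spherical) resistances in series:
R_brass shell = (1/0.97 − 1/0.993)/(4π×121) = 1.57×10^-5 K/W
R_vermiculite fill = (1/0.993 − 1/1.048)/(4π×0.0763) = 0.05512 K/W
R_total = 0.05514 K/W
Q = ΔT/R_total = 156/0.05514

Q ≈ 2830 W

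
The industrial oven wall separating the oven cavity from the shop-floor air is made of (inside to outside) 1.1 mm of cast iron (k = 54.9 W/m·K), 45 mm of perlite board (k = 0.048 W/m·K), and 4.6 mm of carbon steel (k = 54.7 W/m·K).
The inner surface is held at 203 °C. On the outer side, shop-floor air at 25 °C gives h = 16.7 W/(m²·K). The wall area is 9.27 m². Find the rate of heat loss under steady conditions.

Model the wall as resistances in series:
R_cast iron = L/(kA) = 0.0011/(54.9×9.27) = 2.161×10^-6 K/W
R_perlite board = L/(kA) = 0.045/(0.048×9.27) = 0.1011 K/W
R_carbon steel = L/(kA) = 0.0046/(54.7×9.27) = 9.072×10^-6 K/W
R_outer film = 1/(h_o·A) = 1/(16.7×9.27) = 0.00646 K/W
R_total = 0.1076 K/W
Q = ΔT / R_total = 178 / 0.1076

Q ≈ 1650 W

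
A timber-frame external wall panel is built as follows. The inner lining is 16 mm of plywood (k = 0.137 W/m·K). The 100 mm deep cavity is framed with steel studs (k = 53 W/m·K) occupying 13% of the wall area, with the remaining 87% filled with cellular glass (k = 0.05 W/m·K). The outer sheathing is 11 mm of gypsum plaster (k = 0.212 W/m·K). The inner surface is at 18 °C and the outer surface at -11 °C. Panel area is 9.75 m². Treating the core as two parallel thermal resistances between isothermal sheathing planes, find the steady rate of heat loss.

Q ≈ 1540 W

Sheathing layers in series; stud and cavity paths in parallel between them.
R_inner = 0.016/(0.137×9.75) = 0.01198 K/W
R_stud  = 0.1/(53×0.13×9.75) = 0.001489 K/W
R_cav   = 0.1/(0.05×0.87×9.75) = 0.2358 K/W
1/R_core = 1/R_stud + 1/R_cav → R_core = 0.001479 K/W
R_outer = 0.011/(0.212×9.75) = 0.005322 K/W
R_total = 0.01878 K/W
Q = ΔT/R_total = 29/0.01878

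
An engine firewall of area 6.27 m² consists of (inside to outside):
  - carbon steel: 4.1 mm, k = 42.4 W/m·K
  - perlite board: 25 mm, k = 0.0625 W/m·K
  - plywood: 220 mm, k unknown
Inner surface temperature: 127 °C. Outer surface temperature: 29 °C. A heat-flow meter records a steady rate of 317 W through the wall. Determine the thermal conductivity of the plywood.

Thermal resistances in series:
R_carbon steel = L/(kA) = 0.0041/(42.4×6.27) = 1.542×10^-5 K/W
R_perlite board = L/(kA) = 0.025/(0.0625×6.27) = 0.0638 K/W
Sum of known resistances R_other = 0.06381 K/W
Total R = ΔT/Q = 98/317 = 0.3091 K/W
R_plywood = R_total − R_other = 0.2453 K/W
k = L/(R·A) = 0.22/(0.2453×6.27)

k ≈ 0.143 W/(m·K)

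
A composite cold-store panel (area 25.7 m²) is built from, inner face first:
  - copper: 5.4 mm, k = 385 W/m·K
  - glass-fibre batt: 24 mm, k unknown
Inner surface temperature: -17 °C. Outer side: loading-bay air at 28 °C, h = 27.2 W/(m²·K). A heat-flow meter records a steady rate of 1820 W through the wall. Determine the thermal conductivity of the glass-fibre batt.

Model the wall as resistances in series:
R_copper = L/(kA) = 0.0054/(385×25.7) = 5.458×10^-7 K/W
R_outer film = 1/(h_o·A) = 1/(27.2×25.7) = 0.001431 K/W
Sum of known resistances R_other = 0.001431 K/W
Total R = ΔT/Q = 45/1820 = 0.02473 K/W
R_glass-fibre batt = R_total − R_other = 0.02329 K/W
k = L/(R·A) = 0.024/(0.02329×25.7)

k ≈ 0.0401 W/(m·K)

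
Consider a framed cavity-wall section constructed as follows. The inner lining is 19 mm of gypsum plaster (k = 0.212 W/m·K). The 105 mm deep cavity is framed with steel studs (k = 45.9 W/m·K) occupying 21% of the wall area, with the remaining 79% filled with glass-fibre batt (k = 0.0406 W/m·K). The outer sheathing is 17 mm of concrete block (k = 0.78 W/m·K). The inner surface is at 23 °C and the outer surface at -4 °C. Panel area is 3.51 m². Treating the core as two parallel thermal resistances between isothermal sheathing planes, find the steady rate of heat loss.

Sheathing layers in series; stud and cavity paths in parallel between them.
R_inner = 0.019/(0.212×3.51) = 0.02553 K/W
R_stud  = 0.105/(45.9×0.21×3.51) = 0.003103 K/W
R_cav   = 0.105/(0.0406×0.79×3.51) = 0.9327 K/W
1/R_core = 1/R_stud + 1/R_cav → R_core = 0.003093 K/W
R_outer = 0.017/(0.78×3.51) = 0.006209 K/W
R_total = 0.03484 K/W
Q = ΔT/R_total = 27/0.03484

Q ≈ 775 W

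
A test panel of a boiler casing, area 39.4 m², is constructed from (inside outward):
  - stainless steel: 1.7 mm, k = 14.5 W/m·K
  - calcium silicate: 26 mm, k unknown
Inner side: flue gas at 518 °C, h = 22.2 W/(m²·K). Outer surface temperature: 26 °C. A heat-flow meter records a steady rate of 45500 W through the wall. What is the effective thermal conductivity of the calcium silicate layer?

Treating each layer as a thermal resistance in series:
R_inner film = 1/(h_i·A) = 1/(22.2×39.4) = 0.001143 K/W
R_stainless steel = L/(kA) = 0.0017/(14.5×39.4) = 2.976×10^-6 K/W
Sum of known resistances R_other = 0.001146 K/W
Total R = ΔT/Q = 492/45500 = 0.01081 K/W
R_calcium silicate = R_total − R_other = 0.009667 K/W
k = L/(R·A) = 0.026/(0.009667×39.4)

k ≈ 0.0683 W/(m·K)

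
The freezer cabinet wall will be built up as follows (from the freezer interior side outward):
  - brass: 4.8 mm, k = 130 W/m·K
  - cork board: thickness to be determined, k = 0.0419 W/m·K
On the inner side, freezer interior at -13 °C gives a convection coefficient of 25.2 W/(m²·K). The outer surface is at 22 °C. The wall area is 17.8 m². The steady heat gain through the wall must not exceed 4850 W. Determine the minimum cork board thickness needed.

Using the resistance-network approach (series):
R_inner film = 1/(h_i·A) = 1/(25.2×17.8) = 0.002229 K/W
R_brass = L/(kA) = 0.0048/(130×17.8) = 2.074×10^-6 K/W
Sum of the known resistances R_other = 0.002231 K/W
Required total resistance R_tot = ΔT/Q_allow = 35/4850 = 0.007216 K/W
R_cork board = R_tot − R_other = 0.004985 K/W
L = R·k·A = 0.004985×0.0419×17.8

L ≈ 3.72 mm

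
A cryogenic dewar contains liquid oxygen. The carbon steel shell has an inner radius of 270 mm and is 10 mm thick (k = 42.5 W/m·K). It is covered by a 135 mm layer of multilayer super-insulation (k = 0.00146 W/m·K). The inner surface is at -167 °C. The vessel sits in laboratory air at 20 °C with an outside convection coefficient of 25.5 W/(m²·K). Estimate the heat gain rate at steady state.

Spherical conduction: R = (1/r_in − 1/r_out)/(4πk) per layer; series-sum.
R_carbon steel shell = (1/0.27 − 1/0.28)/(4π×42.5) = 2.477×10^-4 K/W
R_multilayer super-insulation = (1/0.28 − 1/0.415)/(4π×0.00146) = 63.32 K/W
R_outer film = 1/(h·4πr_o²) = 1/(25.5×4π×0.415²) = 0.01812 K/W
R_total = 63.34 K/W
Q = ΔT/R_total = 187/63.34

Q ≈ 2.95 W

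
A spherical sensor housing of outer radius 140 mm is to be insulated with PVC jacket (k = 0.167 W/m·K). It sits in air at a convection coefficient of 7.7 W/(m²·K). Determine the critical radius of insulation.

r_cr ≈ 43.4 mm

For a sphere r_cr = 2k/h = 2×0.167/7.7
r_cr = 43.4 mm; since the bare radius (140 mm) is above r_cr, any added insulation will reduce heat loss.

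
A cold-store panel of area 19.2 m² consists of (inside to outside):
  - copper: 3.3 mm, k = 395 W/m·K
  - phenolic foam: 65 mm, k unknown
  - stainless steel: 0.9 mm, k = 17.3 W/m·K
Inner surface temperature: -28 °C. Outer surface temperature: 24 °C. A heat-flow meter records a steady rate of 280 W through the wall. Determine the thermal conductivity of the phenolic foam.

k ≈ 0.0182 W/(m·K)

Model the wall as resistances in series:
R_copper = L/(kA) = 0.0033/(395×19.2) = 4.351×10^-7 K/W
R_stainless steel = L/(kA) = 0.0009/(17.3×19.2) = 2.71×10^-6 K/W
Sum of known resistances R_other = 3.145×10^-6 K/W
Total R = ΔT/Q = 52/280 = 0.1857 K/W
R_phenolic foam = R_total − R_other = 0.1857 K/W
k = L/(R·A) = 0.065/(0.1857×19.2)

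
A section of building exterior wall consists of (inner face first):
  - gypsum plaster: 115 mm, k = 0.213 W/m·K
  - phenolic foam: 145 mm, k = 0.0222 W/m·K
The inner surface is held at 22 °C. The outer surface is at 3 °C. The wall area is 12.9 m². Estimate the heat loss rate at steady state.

Q ≈ 34.7 W

Using the resistance-network approach (series):
R_gypsum plaster = L/(kA) = 0.115/(0.213×12.9) = 0.04185 K/W
R_phenolic foam = L/(kA) = 0.145/(0.0222×12.9) = 0.5063 K/W
R_total = 0.5482 K/W
Q = ΔT / R_total = 19 / 0.5482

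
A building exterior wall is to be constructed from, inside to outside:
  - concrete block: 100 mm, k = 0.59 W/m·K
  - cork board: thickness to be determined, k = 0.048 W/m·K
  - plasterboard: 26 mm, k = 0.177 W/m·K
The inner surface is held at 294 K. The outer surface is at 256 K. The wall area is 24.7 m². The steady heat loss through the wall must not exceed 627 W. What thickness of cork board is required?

Thermal resistances in series:
R_concrete block = L/(kA) = 0.1/(0.59×24.7) = 0.006862 K/W
R_plasterboard = L/(kA) = 0.026/(0.177×24.7) = 0.005947 K/W
Sum of the known resistances R_other = 0.01281 K/W
Required total resistance R_tot = ΔT/Q_allow = 38/627 = 0.06061 K/W
R_cork board = R_tot − R_other = 0.0478 K/W
L = R·k·A = 0.0478×0.048×24.7

L ≈ 56.7 mm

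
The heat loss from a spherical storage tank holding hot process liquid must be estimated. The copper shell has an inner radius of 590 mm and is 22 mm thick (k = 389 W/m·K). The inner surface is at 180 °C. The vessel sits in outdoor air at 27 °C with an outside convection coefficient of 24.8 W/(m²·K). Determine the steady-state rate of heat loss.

Radial (spherical) resistances in series:
R_copper shell = (1/0.59 − 1/0.612)/(4π×389) = 1.246×10^-5 K/W
R_outer film = 1/(h·4πr_o²) = 1/(24.8×4π×0.612²) = 0.008567 K/W
R_total = 0.00858 K/W
Q = ΔT/R_total = 153/0.00858

Q ≈ 17800 W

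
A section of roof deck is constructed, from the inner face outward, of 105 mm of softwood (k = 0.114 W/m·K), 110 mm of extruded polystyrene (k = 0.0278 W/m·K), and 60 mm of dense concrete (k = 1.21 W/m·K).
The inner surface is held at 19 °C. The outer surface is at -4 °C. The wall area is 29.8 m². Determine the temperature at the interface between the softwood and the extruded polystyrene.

T ≈ 14.7 °C

Series thermal resistances:
R_softwood = L/(kA) = 0.105/(0.114×29.8) = 0.03091 K/W
R_extruded polystyrene = L/(kA) = 0.11/(0.0278×29.8) = 0.1328 K/W
R_dense concrete = L/(kA) = 0.06/(1.21×29.8) = 0.001664 K/W
R_total = 0.1654 K/W;  Q = ΔT/R_total = 23/0.1654 = 139.1 W
T_interface = T_inner − Q·ΣR(inner→interface) = 19 − 139×0.03091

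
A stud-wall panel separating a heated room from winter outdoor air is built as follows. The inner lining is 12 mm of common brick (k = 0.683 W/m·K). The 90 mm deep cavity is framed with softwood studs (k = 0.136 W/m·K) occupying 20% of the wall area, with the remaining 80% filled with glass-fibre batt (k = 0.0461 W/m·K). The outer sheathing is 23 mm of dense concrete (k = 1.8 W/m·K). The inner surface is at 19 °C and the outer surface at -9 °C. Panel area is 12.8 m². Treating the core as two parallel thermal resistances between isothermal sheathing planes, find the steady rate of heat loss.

Q ≈ 250 W

Sheathing layers in series; stud and cavity paths in parallel between them.
R_inner = 0.012/(0.683×12.8) = 0.001373 K/W
R_stud  = 0.09/(0.136×0.2×12.8) = 0.2585 K/W
R_cav   = 0.09/(0.0461×0.8×12.8) = 0.1907 K/W
1/R_core = 1/R_stud + 1/R_cav → R_core = 0.1097 K/W
R_outer = 0.023/(1.8×12.8) = 9.983×10^-4 K/W
R_total = 0.1121 K/W
Q = ΔT/R_total = 28/0.1121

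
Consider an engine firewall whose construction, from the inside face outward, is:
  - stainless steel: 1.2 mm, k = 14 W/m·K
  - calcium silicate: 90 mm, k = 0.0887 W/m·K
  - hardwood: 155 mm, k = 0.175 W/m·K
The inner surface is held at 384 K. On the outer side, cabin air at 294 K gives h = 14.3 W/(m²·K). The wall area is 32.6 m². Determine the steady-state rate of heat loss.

Treating each layer as a thermal resistance in series:
R_stainless steel = L/(kA) = 0.0012/(14×32.6) = 2.629×10^-6 K/W
R_calcium silicate = L/(kA) = 0.09/(0.0887×32.6) = 0.03112 K/W
R_hardwood = L/(kA) = 0.155/(0.175×32.6) = 0.02717 K/W
R_outer film = 1/(h_o·A) = 1/(14.3×32.6) = 0.002145 K/W
R_total = 0.06044 K/W
Q = ΔT / R_total = 90 / 0.06044

Q ≈ 1490 W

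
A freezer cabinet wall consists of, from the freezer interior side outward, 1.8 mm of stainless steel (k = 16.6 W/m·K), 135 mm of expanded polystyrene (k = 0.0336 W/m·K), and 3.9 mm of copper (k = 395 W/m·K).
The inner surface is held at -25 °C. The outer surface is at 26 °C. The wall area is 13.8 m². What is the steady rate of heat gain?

Using the resistance-network approach (series):
R_stainless steel = L/(kA) = 0.0018/(16.6×13.8) = 7.858×10^-6 K/W
R_expanded polystyrene = L/(kA) = 0.135/(0.0336×13.8) = 0.2911 K/W
R_copper = L/(kA) = 0.0039/(395×13.8) = 7.155×10^-7 K/W
R_total = 0.2912 K/W
Q = ΔT / R_total = 51 / 0.2912

Q ≈ 175 W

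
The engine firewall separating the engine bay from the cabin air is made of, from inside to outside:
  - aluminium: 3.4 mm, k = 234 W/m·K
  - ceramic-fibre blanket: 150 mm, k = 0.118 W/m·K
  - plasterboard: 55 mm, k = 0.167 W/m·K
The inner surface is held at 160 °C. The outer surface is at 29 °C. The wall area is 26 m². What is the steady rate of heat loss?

Treating each layer as a thermal resistance in series:
R_aluminium = L/(kA) = 0.0034/(234×26) = 5.588×10^-7 K/W
R_ceramic-fibre blanket = L/(kA) = 0.15/(0.118×26) = 0.04889 K/W
R_plasterboard = L/(kA) = 0.055/(0.167×26) = 0.01267 K/W
R_total = 0.06156 K/W
Q = ΔT / R_total = 131 / 0.06156

Q ≈ 2130 W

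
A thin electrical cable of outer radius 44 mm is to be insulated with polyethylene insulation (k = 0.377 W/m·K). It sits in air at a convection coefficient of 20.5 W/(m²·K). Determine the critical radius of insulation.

r_cr ≈ 18.4 mm

For a cylinder r_cr = k/h = 0.377/20.5
r_cr = 18.4 mm; since the bare radius (44 mm) is above r_cr, any added insulation will reduce heat loss.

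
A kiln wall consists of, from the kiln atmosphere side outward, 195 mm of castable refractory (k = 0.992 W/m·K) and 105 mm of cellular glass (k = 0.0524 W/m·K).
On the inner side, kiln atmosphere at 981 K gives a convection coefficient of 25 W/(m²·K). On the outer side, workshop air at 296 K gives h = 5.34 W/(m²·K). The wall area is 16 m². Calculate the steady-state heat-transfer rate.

Using the resistance-network approach (series):
R_inner film = 1/(h_i·A) = 1/(25×16) = 0.0025 K/W
R_castable refractory = L/(kA) = 0.195/(0.992×16) = 0.01229 K/W
R_cellular glass = L/(kA) = 0.105/(0.0524×16) = 0.1252 K/W
R_outer film = 1/(h_o·A) = 1/(5.34×16) = 0.0117 K/W
R_total = 0.1517 K/W
Q = ΔT / R_total = 685 / 0.1517

Q ≈ 4510 W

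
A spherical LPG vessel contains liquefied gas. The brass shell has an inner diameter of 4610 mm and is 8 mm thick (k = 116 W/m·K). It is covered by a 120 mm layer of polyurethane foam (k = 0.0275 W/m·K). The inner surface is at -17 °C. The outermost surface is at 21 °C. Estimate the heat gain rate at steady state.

Q ≈ 616 W

Radial (spherical) resistances in series:
R_brass shell = (1/2.305 − 1/2.313)/(4π×116) = 1.029×10^-6 K/W
R_polyurethane foam = (1/2.313 − 1/2.433)/(4π×0.0275) = 0.06171 K/W
R_total = 0.06171 K/W
Q = ΔT/R_total = 38/0.06171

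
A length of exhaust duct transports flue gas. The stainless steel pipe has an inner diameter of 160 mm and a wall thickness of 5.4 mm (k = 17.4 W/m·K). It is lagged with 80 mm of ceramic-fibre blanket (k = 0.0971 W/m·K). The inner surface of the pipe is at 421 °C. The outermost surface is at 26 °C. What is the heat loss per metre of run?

q′ ≈ 364 W/m

Treating each annulus and film as a series resistance:
R_stainless steel pipe wall = ln(85.4/80)/(2π×17.4×1) = 5.975×10^-4 K/W
R_ceramic-fibre blanket = ln(165.4/85.4)/(2π×0.0971×1) = 1.083 K/W
R_total = 1.084 K/W
Q = ΔT/R_total = 395/1.084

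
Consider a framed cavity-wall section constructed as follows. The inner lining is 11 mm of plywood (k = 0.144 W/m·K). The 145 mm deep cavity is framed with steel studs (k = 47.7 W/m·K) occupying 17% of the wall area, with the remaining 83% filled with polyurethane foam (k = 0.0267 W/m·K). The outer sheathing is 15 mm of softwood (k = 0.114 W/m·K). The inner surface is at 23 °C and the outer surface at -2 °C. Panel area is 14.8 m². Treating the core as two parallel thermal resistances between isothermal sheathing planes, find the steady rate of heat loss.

Sheathing layers in series; stud and cavity paths in parallel between them.
R_inner = 0.011/(0.144×14.8) = 0.005161 K/W
R_stud  = 0.145/(47.7×0.17×14.8) = 0.001208 K/W
R_cav   = 0.145/(0.0267×0.83×14.8) = 0.4421 K/W
1/R_core = 1/R_stud + 1/R_cav → R_core = 0.001205 K/W
R_outer = 0.015/(0.114×14.8) = 0.00889 K/W
R_total = 0.01526 K/W
Q = ΔT/R_total = 25/0.01526

Q ≈ 1640 W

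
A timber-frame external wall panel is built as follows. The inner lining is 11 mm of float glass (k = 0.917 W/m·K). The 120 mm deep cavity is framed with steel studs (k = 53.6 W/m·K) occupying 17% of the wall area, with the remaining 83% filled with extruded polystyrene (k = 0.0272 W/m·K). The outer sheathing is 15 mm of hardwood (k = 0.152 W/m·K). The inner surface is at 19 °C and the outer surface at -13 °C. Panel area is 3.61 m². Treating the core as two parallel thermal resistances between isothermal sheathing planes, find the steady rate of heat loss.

Sheathing layers in series; stud and cavity paths in parallel between them.
R_inner = 0.011/(0.917×3.61) = 0.003323 K/W
R_stud  = 0.12/(53.6×0.17×3.61) = 0.003648 K/W
R_cav   = 0.12/(0.0272×0.83×3.61) = 1.472 K/W
1/R_core = 1/R_stud + 1/R_cav → R_core = 0.003639 K/W
R_outer = 0.015/(0.152×3.61) = 0.02734 K/W
R_total = 0.0343 K/W
Q = ΔT/R_total = 32/0.0343

Q ≈ 933 W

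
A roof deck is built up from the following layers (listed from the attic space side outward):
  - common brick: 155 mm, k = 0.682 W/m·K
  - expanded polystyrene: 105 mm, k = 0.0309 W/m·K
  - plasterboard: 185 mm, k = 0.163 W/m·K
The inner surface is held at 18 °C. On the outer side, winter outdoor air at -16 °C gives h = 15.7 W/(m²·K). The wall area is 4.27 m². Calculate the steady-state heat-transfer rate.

Treating each layer as a thermal resistance in series:
R_common brick = L/(kA) = 0.155/(0.682×4.27) = 0.05323 K/W
R_expanded polystyrene = L/(kA) = 0.105/(0.0309×4.27) = 0.7958 K/W
R_plasterboard = L/(kA) = 0.185/(0.163×4.27) = 0.2658 K/W
R_outer film = 1/(h_o·A) = 1/(15.7×4.27) = 0.01492 K/W
R_total = 1.13 K/W
Q = ΔT / R_total = 34 / 1.13

Q ≈ 30.1 W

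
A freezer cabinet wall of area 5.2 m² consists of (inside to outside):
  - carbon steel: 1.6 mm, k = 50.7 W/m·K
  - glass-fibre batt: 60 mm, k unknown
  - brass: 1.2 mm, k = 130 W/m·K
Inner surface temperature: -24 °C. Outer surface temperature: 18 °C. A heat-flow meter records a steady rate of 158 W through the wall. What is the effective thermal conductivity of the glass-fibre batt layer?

k ≈ 0.0434 W/(m·K)

Thermal resistances in series:
R_carbon steel = L/(kA) = 0.0016/(50.7×5.2) = 6.069×10^-6 K/W
R_brass = L/(kA) = 0.0012/(130×5.2) = 1.775×10^-6 K/W
Sum of known resistances R_other = 7.844×10^-6 K/W
Total R = ΔT/Q = 42/158 = 0.2658 K/W
R_glass-fibre batt = R_total − R_other = 0.2658 K/W
k = L/(R·A) = 0.06/(0.2658×5.2)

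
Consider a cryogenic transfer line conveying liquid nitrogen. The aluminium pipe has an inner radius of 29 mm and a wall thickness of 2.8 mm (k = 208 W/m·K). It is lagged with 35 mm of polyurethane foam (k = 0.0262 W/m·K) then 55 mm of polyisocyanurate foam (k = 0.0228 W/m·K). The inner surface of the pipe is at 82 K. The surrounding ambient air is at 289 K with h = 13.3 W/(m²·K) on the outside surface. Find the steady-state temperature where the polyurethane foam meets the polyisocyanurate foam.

Cylindrical conduction, so R = ln(r₂/r₁)/(2πkL) per layer, in series:
R_aluminium pipe wall = ln(31.8/29)/(2π×208×1) = 7.053×10^-5 K/W
R_polyurethane foam = ln(66.8/31.8)/(2π×0.0262×1) = 4.509 K/W
R_polyisocyanurate foam = ln(121.8/66.8)/(2π×0.0228×1) = 4.193 K/W
R_outer film = 1/(h_o·2πr_oL) = 1/(13.3×2π×0.1218×1) = 0.09825 K/W
R_total = 8.8 K/W
Q = ΔT/R_total = 207/8.8
Q = 23.5 W/m
T_interface = T_inner + Q·ΣR(inner→interface) = 82 + 23.5×4.509

T ≈ 188 K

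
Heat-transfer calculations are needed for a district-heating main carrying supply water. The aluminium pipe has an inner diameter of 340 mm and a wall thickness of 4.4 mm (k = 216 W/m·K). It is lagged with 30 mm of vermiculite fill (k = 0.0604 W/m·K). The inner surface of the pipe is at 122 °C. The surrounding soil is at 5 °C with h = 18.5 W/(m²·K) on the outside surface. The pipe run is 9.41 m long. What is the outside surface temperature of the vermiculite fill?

T ≈ 15.7 °C

For a radial system each layer contributes R = ln(r_out/r_in)/(2πkL); films add R = 1/(hA).
R_aluminium pipe wall = ln(174.4/170)/(2π×216×9.41) = 2.001×10^-6 K/W
R_vermiculite fill = ln(204.4/174.4)/(2π×0.0604×9.41) = 0.04445 K/W
R_outer film = 1/(h_o·2πr_oL) = 1/(18.5×2π×0.2044×9.41) = 0.004473 K/W
R_total = 0.04892 K/W
Q = ΔT/R_total = 117/0.04892
Q = 2390 W
T_interface = T_inner − Q·ΣR(inner→interface) = 122 − 2390×0.04445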